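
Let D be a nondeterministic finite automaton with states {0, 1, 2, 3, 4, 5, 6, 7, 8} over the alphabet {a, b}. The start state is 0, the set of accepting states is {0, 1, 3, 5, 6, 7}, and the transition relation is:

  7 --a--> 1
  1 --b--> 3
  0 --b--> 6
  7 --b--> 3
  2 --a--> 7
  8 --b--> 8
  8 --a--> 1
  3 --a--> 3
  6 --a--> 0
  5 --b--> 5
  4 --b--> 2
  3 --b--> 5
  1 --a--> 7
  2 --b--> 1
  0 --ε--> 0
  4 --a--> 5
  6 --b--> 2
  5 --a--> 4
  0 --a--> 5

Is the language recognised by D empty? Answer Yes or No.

The empty string ε is accepted: the run 0 ends in the accepting state 0.
Since at least one string is accepted, L(D) is not empty.

No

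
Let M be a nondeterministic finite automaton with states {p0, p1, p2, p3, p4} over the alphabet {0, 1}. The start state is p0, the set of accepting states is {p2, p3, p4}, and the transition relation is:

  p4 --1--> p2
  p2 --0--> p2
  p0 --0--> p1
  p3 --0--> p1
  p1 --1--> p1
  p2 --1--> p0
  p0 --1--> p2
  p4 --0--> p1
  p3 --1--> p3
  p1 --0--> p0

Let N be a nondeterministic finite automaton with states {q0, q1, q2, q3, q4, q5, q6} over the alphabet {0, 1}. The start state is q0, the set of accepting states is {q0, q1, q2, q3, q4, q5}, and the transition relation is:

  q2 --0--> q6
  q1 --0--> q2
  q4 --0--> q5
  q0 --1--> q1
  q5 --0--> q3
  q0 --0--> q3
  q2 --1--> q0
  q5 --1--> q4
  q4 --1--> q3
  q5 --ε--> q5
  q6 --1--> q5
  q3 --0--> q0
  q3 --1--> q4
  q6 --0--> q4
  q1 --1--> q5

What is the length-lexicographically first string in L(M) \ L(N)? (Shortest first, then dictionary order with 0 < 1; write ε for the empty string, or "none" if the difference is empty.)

100

The string 100 is accepted by M but not by N.
No shorter string lies in the difference, and 100 is the lexicographically first length-3 string in L(M) \ L(N).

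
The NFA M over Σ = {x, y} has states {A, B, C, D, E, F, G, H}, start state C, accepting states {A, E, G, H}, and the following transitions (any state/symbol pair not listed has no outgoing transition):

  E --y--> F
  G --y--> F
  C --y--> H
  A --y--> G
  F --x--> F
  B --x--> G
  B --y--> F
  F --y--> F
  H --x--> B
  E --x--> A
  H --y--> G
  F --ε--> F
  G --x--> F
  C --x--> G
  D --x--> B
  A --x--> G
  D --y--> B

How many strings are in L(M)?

4

The useful subgraph on states {B, C, G, H} is acyclic, so L(M) is finite; the longest accepting path visits 4 useful states, giving maximum string length 3.
Counting accepting paths from C by length: 2 of length 1, 1 of length 2, 1 of length 3. Total 4.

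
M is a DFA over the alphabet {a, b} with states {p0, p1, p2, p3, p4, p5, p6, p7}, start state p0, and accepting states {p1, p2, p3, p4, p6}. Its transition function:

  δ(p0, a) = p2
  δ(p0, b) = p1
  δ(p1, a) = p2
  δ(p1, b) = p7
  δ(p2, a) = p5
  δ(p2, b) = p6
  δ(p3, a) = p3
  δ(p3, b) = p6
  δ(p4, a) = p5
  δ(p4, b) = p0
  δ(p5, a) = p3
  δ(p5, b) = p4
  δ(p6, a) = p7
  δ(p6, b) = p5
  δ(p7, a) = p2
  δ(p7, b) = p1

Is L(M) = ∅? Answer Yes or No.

No

The string a is accepted: the run p0 → p2 ends in the accepting state p2.
Since at least one string is accepted, L(M) is not empty.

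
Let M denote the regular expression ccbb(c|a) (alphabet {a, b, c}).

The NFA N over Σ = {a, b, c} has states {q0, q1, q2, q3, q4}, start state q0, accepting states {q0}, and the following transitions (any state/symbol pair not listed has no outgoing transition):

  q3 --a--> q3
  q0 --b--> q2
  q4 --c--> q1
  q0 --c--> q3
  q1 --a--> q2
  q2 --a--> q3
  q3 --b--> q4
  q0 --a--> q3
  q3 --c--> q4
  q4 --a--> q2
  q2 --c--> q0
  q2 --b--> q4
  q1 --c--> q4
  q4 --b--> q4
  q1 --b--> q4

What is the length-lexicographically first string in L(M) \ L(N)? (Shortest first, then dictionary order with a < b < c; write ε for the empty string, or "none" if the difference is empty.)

ccbba

The string ccbba is accepted by M but not by N.
No shorter string lies in the difference, and ccbba is the lexicographically first length-5 string in L(M) \ L(N).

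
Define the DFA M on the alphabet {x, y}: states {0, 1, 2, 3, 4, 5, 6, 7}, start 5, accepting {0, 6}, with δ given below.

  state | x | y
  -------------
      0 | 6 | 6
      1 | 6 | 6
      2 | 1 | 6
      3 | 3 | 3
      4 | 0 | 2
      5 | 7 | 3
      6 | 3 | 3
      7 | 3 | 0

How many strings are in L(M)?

3

The useful subgraph on states {0, 5, 6, 7} is acyclic, so L(M) is finite; the longest accepting path visits 4 useful states, giving maximum string length 3.
Counting accepting paths from 5 by length: 1 of length 2, 2 of length 3. Total 3.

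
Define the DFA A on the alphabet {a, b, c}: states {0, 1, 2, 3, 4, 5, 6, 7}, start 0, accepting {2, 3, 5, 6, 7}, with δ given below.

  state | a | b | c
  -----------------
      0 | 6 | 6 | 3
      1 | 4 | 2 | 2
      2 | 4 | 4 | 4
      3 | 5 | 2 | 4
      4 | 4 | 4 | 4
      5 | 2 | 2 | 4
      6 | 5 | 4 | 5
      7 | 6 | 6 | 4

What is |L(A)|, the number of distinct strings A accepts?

19

The useful subgraph on states {0, 2, 3, 5, 6} is acyclic, so L(A) is finite; the longest accepting path visits 4 useful states, giving maximum string length 3.
Counting accepting paths from 0 by length: 3 of length 1, 6 of length 2, 10 of length 3. Total 19.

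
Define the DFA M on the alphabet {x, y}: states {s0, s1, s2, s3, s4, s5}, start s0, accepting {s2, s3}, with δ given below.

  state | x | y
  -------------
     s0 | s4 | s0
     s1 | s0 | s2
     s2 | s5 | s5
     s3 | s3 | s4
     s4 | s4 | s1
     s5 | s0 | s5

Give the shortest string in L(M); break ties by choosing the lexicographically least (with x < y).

A breadth-first search from s0 reaches an accepting state first via the path s0 → s4 → s1 → s2 on input xyy.
No string of length < 3 is accepted (BFS exhausts all shorter strings without reaching an accepting state), and xyy is the lexicographically least accepting string of length 3.

xyy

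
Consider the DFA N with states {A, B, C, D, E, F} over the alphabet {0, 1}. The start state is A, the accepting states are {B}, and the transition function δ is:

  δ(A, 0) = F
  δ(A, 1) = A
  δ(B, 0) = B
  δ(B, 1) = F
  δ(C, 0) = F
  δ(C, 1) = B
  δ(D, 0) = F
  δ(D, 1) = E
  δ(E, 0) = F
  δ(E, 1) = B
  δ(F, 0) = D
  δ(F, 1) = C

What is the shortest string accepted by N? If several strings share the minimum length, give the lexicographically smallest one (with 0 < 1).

A breadth-first search from A reaches an accepting state first via the path A → F → C → B on input 011.
No string of length < 3 is accepted (BFS exhausts all shorter strings without reaching an accepting state), and 011 is the lexicographically least accepting string of length 3.

011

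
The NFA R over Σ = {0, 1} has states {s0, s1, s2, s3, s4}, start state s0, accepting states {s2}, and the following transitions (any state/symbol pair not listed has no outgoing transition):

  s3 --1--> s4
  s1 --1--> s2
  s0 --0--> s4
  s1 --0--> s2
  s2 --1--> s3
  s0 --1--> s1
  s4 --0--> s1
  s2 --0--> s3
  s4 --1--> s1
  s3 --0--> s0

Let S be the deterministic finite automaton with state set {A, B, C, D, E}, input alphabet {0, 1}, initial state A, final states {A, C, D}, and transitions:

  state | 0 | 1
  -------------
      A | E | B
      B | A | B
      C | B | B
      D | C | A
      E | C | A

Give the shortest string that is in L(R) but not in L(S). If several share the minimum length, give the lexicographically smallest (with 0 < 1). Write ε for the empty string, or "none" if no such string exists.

11

The string 11 is accepted by R but not by S.
No shorter string lies in the difference, and 11 is the lexicographically first length-2 string in L(R) \ L(S).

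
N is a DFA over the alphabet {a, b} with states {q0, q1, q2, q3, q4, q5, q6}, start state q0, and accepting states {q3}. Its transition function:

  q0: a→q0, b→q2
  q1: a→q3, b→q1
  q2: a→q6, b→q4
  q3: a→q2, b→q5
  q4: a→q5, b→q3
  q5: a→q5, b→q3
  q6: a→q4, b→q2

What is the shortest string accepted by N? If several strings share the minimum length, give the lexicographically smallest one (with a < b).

A breadth-first search from q0 reaches an accepting state first via the path q0 → q2 → q4 → q3 on input bbb.
No string of length < 3 is accepted (BFS exhausts all shorter strings without reaching an accepting state), and bbb is the lexicographically least accepting string of length 3.

bbb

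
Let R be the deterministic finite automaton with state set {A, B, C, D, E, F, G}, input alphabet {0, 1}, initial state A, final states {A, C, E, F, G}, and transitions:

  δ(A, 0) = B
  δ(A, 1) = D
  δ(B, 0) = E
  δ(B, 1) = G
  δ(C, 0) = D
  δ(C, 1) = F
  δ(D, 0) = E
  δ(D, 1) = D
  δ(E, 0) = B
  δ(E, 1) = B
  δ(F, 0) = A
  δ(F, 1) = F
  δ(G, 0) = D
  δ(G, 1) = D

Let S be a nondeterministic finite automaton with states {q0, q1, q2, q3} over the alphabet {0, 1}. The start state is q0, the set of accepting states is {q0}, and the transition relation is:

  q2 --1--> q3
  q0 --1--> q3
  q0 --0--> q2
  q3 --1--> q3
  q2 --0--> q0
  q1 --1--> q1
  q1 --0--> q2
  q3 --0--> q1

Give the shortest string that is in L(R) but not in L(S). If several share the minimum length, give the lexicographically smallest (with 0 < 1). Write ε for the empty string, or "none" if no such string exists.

01

The string 01 is accepted by R but not by S.
No shorter string lies in the difference, and 01 is the lexicographically first length-2 string in L(R) \ L(S).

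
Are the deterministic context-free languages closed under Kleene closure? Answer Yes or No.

No

L = {c aⁿbⁿ : n≥0} ∪ {cc aⁿb²ⁿ : n≥0} is a DCFL (the number of leading c's fixes which ratio the DPDA checks), but L* is not. Every word of L starts with c, so in a factorisation of the string cc aⁱbʲ (i≥1) into words of L each factor begins at one of the two c's: either the whole string is a single word of L (forcing j = 2i), or it splits as c · (c aⁱbʲ) with c ∈ L (take n = 0) and c aⁱbʲ ∈ L (forcing j = i). Thus L* ∩ cca⁺b* = {cc aⁿbⁿ : n≥1} ∪ {cc aⁿb²ⁿ : n≥1}. A DPDA for L* would give one for this intersection with a regular set, and, started from its configuration after reading cc, one for {aⁿbⁿ : n≥1} ∪ {aⁿb²ⁿ : n≥1}, which no deterministic PDA accepts (a DPDA for it would have a single run on aⁿb²ⁿ, accepting after the prefix aⁿbⁿ and accepting again after n more b's; an ordinary PDA that simulates it on a's and b's and, at any moment when it is accepting, may switch to reading only a fresh letter d while feeding each d to the simulation as a b, would accept aⁱbʲdᵏ (k≥1) exactly when both aⁱbʲ and aⁱbʲ⁺ᵏ are in the language, i.e. its language intersected with the regular set a*b*d⁺ would be exactly {aⁿbⁿdⁿ : n≥1} — impossible, since context-free languages are closed under intersection with regular sets and {aⁿbⁿdⁿ} is not context-free). So L* is not a DCFL.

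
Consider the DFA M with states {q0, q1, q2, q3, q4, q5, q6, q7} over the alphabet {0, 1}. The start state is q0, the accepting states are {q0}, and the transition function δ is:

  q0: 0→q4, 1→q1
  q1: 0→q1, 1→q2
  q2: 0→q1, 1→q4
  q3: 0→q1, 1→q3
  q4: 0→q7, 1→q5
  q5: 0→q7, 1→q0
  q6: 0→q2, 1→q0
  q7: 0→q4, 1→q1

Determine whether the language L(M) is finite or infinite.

infinite

State q1 is reachable from the start and can reach an accepting state, and it lies on the cycle q1 → q1.
Traversing that cycle any number of times yields accepted strings of unbounded length, so the language is infinite.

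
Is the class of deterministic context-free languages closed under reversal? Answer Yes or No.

No

L = {c bⁿaⁿ : n≥0} ∪ {d b²ⁿaⁿ : n≥0} is a DCFL: the first symbol tells a deterministic PDA whether to pop one or two b's per a. Its reversal Lᴿ = {aⁿbⁿ c : n≥0} ∪ {aⁿb²ⁿ d : n≥0} is not. DCFLs are closed under right quotient by regular languages, and Lᴿ/{c, d} = {aⁿbⁿ : n≥0} ∪ {aⁿb²ⁿ : n≥0} — the standard context-free language accepted by no deterministic PDA (intuitively the machine would have to commit to a b-to-a ratio before the distinguishing marker arrives; formally, a DPDA for it would have a single run on aⁿb²ⁿ, accepting after the prefix aⁿbⁿ and accepting again after n more b's; an ordinary PDA that simulates it on a's and b's and, at any moment when it is accepting, may switch to reading only a fresh letter e while feeding each e to the simulation as a b, would accept aⁱbʲeᵏ (k≥1) exactly when both aⁱbʲ and aⁱbʲ⁺ᵏ are in the language, i.e. its language intersected with the regular set a*b*e⁺ would be exactly {aⁿbⁿeⁿ : n≥1} — impossible, since context-free languages are closed under intersection with regular sets and {aⁿbⁿeⁿ} is not context-free). So Lᴿ cannot be a DCFL.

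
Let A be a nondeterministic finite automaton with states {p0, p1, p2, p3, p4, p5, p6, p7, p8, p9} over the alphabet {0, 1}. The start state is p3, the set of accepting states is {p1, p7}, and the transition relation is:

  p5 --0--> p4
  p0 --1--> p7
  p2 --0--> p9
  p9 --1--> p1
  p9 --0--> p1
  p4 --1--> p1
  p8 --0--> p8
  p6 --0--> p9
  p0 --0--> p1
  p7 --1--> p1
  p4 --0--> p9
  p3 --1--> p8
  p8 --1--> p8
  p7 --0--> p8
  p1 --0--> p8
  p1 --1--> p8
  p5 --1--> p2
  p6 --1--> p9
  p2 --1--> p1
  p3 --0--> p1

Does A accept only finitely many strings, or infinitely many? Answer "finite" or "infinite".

finite

The useful states (reachable from p3 and able to reach an accepting state) are {p1, p3}.
Restricted to these states the transition graph has no cycle, so every accepting path has bounded length and L is finite.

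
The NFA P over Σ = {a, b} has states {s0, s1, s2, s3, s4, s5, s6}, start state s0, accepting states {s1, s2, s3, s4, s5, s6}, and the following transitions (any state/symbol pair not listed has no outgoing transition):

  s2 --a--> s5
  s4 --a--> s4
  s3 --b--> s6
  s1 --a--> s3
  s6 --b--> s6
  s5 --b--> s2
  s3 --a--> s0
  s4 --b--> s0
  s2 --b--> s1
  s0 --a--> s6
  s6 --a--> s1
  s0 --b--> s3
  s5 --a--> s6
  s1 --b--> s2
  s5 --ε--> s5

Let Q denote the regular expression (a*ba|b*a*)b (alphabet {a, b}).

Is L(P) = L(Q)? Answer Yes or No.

No

The string a is accepted by P but rejected by Q.
So L(P) ≠ L(Q).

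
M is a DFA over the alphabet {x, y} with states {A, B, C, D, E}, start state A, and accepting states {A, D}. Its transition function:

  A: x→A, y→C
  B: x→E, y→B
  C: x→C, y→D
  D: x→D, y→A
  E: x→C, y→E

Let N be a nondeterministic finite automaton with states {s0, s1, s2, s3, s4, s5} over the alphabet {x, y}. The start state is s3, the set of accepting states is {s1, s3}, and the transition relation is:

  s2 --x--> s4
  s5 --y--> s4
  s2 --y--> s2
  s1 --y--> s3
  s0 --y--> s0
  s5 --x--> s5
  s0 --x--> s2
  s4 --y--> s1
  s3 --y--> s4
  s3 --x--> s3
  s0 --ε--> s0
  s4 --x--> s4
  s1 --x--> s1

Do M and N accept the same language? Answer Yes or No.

Exploring the product automaton M × N from the start pair (A, s3), following both machines on each input symbol, reaches 3 state pairs: (A, s3), (C, s4), (D, s1).
M accepts in {A, D} and N accepts in {s1, s3}. In every reachable pair the two components are either both accepting — (A, s3), (D, s1) — or both non-accepting, so no string is accepted by exactly one of the machines: L(M) \ L(N) and L(N) \ L(M) are both empty.
Hence every string is accepted by M iff it is accepted by N, and the two languages coincide.

Yes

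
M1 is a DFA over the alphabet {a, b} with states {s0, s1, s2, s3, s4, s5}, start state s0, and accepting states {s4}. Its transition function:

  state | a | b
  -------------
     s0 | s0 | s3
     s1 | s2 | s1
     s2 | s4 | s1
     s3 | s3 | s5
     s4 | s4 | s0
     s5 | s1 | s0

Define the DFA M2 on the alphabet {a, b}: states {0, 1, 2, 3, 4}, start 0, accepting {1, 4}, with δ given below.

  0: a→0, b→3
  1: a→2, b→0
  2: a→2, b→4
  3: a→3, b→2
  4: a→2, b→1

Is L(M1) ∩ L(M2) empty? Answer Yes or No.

Exploring the product automaton M1 × M2 from the start pair (s0, 0), following both machines on each input symbol, reaches 26 state pairs: (s0, 0), (s3, 3), (s5, 2), (s1, 2), (s0, 4), (s2, 2), (s1, 4), (s0, 2), (s3, 1), (s4, 2), (s1, 1), (s3, 4), (s3, 2), (s5, 0), (s1, 0), (s5, 1), (s5, 4), (s0, 3), (s2, 0), (s1, 3), (s0, 1), (s4, 0), (s2, 3), (s3, 0), (s4, 3), (s5, 3).
M1 accepts in {s4} and M2 accepts in {1, 4}; no reachable pair has both components accepting, so no string drives both machines to acceptance simultaneously and L(M1) ∩ L(M2) = ∅.
So no string is accepted by both, and the intersection is empty.

Yes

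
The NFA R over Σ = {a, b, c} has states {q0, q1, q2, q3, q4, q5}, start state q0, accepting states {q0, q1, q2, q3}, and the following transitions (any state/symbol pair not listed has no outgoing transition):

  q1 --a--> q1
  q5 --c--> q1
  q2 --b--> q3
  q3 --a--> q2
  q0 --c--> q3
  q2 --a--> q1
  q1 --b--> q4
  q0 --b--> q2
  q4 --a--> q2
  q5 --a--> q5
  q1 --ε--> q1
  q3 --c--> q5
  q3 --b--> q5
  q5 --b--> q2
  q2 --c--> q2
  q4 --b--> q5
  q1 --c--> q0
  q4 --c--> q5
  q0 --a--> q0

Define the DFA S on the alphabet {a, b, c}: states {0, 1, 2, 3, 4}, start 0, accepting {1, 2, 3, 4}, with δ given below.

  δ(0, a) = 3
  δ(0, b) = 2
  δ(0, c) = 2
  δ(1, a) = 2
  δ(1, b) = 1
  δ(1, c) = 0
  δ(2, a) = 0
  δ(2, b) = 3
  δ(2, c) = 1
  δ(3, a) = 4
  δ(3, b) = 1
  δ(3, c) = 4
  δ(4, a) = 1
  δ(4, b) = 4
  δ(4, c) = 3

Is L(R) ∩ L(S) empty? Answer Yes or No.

No

The string a is accepted by both R and S.
Hence L(R) ∩ L(S) ≠ ∅.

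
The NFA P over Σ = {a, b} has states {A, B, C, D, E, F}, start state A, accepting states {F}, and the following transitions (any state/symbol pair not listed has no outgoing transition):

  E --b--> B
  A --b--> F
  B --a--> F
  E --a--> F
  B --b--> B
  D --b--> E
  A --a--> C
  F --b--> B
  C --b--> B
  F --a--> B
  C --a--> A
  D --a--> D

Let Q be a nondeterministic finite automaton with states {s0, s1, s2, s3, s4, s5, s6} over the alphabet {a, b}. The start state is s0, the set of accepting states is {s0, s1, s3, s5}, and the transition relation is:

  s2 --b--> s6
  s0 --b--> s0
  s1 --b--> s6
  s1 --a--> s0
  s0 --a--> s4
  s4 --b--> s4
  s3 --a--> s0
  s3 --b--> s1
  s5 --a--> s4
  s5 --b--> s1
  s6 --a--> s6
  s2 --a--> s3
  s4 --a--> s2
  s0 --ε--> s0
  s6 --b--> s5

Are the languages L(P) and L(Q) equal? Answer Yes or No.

The string aab is accepted by P but rejected by Q.
So L(P) ≠ L(Q).

No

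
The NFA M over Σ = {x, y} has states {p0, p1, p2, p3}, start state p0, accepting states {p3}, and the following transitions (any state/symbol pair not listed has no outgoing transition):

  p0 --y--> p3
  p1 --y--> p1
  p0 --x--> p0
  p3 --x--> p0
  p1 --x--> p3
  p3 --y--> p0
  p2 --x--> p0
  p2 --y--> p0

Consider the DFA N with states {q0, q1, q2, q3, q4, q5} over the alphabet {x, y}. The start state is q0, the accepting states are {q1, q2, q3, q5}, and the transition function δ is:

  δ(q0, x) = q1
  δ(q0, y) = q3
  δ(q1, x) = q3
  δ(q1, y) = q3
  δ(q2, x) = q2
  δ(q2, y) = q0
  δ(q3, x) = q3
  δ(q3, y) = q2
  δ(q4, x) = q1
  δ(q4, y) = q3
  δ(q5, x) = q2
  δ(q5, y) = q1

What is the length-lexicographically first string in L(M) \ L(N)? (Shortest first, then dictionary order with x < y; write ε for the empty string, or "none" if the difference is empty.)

yyy

The string yyy is accepted by M but not by N.
No shorter string lies in the difference, and yyy is the lexicographically first length-3 string in L(M) \ L(N).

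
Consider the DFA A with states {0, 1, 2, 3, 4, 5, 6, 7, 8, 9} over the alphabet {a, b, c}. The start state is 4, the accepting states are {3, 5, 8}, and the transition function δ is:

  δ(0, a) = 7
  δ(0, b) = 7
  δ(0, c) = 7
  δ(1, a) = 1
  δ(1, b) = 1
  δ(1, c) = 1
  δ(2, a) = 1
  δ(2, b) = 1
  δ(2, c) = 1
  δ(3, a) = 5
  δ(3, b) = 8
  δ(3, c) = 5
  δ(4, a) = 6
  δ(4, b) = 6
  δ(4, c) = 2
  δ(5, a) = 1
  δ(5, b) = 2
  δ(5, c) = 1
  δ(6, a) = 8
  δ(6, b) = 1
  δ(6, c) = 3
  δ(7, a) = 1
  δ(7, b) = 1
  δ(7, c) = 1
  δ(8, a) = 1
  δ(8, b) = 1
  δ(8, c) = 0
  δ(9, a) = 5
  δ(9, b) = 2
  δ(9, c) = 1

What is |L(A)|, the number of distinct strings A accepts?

The useful subgraph on states {3, 4, 5, 6, 8} is acyclic, so L(A) is finite; the longest accepting path visits 4 useful states, giving maximum string length 3.
Counting accepting paths from 4 by length: 4 of length 2, 6 of length 3. Total 10.

10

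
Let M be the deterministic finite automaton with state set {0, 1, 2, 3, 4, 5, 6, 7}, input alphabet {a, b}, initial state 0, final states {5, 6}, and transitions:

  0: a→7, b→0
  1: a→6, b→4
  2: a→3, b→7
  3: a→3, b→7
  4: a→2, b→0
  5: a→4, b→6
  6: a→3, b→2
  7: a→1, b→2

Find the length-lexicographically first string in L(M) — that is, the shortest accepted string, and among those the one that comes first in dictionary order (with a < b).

aaa

A breadth-first search from 0 reaches an accepting state first via the path 0 → 7 → 1 → 6 on input aaa.
No string of length < 3 is accepted (BFS exhausts all shorter strings without reaching an accepting state), and aaa is the lexicographically least accepting string of length 3.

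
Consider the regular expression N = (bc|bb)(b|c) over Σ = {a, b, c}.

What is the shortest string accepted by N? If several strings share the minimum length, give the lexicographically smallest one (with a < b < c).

By inspection of the expression, no string of length less than 3 matches, and bbb is the lexicographically first match of length 3.

bbb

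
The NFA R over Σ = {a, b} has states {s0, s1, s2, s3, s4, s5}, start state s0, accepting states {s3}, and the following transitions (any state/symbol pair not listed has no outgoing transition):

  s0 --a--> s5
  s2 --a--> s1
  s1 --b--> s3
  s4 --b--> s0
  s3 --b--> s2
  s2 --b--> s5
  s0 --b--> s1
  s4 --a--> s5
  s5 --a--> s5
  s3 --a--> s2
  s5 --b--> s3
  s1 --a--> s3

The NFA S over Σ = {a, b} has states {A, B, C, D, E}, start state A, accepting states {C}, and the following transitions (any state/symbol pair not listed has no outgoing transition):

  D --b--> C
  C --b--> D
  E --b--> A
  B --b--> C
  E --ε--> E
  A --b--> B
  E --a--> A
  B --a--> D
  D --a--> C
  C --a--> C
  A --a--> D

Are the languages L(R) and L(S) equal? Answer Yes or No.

The string ba is accepted by R but rejected by S.
So L(R) ≠ L(S).

No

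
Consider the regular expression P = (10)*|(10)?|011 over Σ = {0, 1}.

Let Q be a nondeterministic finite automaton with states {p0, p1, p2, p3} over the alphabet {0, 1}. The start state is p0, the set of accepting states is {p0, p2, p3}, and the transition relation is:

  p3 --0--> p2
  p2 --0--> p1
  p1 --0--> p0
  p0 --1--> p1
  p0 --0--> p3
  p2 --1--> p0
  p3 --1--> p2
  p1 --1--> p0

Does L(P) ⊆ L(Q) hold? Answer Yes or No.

Yes

Converting the expression P to a DFA (subset construction, then merging equivalent states) gives the minimal DFA with states {r0, r1, r2, r3, r4, r5, r6}, start state r0, accepting states {r0, r5, r6} and transitions r0: 0→r1, 1→r2; r1: 0→r3, 1→r4; r2: 0→r5, 1→r3; r3: 0→r3, 1→r3; r4: 0→r3, 1→r6; r5: 0→r3, 1→r2; r6: 0→r3, 1→r3.
Exploring the product automaton P × Q from the start pair (r0, p0), following both machines on each input symbol, reaches 10 state pairs: (r0, p0), (r1, p3), (r2, p1), (r3, p2), (r4, p2), (r5, p0), (r3, p0), (r3, p1), (r6, p0), (r3, p3).
P accepts in {r0, r5, r6} and Q accepts in {p0, p2, p3}. The reachable pairs whose P-component is accepting are (r0, p0), (r5, p0), (r6, p0); in each of them the Q-component is accepting too, so the product for L(P) \ L(Q) (P-component accepting, Q-component rejecting) has no reachable accepting pair and the difference is empty.
Hence every string in L(P) is also in L(Q).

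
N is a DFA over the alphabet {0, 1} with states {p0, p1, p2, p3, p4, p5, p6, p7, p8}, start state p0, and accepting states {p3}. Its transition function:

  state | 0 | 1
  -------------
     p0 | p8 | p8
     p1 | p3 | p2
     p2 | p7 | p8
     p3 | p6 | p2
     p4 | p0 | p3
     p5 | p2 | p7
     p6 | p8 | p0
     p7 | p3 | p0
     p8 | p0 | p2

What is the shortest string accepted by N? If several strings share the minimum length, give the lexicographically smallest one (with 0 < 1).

A breadth-first search from p0 reaches an accepting state first via the path p0 → p8 → p2 → p7 → p3 on input 0100.
No string of length < 4 is accepted (BFS exhausts all shorter strings without reaching an accepting state), and 0100 is the lexicographically least accepting string of length 4.

0100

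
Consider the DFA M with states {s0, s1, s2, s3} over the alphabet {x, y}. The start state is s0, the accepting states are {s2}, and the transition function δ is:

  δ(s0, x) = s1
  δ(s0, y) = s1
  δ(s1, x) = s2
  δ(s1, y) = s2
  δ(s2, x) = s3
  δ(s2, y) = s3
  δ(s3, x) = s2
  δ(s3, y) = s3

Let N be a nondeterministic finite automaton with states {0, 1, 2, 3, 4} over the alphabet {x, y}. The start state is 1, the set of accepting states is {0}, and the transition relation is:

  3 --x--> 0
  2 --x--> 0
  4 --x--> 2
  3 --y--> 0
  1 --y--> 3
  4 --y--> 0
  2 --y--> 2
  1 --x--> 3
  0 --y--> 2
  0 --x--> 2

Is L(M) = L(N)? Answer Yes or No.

Exploring the product automaton M × N from the start pair (s0, 1), following both machines on each input symbol, reaches 4 state pairs: (s0, 1), (s1, 3), (s2, 0), (s3, 2).
M accepts in {s2} and N accepts in {0}. In every reachable pair the two components are either both accepting — (s2, 0) — or both non-accepting, so no string is accepted by exactly one of the machines: L(M) \ L(N) and L(N) \ L(M) are both empty.
Hence every string is accepted by M iff it is accepted by N, and the two languages coincide.

Yes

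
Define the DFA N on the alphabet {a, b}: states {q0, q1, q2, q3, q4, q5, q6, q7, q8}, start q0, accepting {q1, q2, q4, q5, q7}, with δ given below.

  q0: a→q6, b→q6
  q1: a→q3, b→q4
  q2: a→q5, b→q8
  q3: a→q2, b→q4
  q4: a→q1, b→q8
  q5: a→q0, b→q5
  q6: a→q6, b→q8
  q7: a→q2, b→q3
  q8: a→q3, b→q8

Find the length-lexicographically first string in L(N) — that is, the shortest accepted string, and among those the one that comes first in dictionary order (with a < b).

abaa

A breadth-first search from q0 reaches an accepting state first via the path q0 → q6 → q8 → q3 → q2 on input abaa.
No string of length < 4 is accepted (BFS exhausts all shorter strings without reaching an accepting state), and abaa is the lexicographically least accepting string of length 4.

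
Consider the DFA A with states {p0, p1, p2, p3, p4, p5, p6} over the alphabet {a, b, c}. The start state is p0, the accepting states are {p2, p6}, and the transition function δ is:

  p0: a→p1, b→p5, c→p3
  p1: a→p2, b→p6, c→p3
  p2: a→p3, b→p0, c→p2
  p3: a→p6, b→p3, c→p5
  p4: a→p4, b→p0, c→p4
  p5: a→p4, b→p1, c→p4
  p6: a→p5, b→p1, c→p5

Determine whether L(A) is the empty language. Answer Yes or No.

No

The string aa is accepted: the run p0 → p1 → p2 ends in the accepting state p2.
Since at least one string is accepted, L(A) is not empty.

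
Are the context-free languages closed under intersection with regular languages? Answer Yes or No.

Run a PDA for the context-free language and a DFA for the regular one in parallel (product of finite controls, the PDA's stack unchanged, the DFA advancing only on input moves); the product PDA accepts exactly the intersection. (Intersection of two CFLs, by contrast, can fail to be context-free.)
So the context-free languages are closed under intersection with a regular language.

Yes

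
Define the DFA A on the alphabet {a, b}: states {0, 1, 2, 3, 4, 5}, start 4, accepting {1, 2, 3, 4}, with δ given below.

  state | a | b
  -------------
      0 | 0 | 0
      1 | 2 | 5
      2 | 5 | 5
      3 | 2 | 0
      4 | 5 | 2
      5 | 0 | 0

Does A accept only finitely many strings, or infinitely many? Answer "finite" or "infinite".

finite

The useful states (reachable from 4 and able to reach an accepting state) are {2, 4}.
Restricted to these states the transition graph has no cycle, so every accepting path has bounded length and L is finite.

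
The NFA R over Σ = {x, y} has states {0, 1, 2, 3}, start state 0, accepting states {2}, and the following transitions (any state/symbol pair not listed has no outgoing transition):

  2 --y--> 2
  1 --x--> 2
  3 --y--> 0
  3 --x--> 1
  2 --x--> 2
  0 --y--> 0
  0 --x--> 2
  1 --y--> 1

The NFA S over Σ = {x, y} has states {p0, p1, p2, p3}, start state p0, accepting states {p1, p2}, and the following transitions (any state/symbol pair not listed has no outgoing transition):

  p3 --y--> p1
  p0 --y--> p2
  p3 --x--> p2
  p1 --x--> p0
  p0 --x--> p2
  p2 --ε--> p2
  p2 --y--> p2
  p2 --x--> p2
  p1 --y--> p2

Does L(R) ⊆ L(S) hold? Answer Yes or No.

Yes

Exploring the product automaton R × S from the start pair (0, p0), following both machines on each input symbol, reaches 3 state pairs: (0, p0), (2, p2), (0, p2).
R accepts in {2} and S accepts in {p1, p2}. The reachable pairs whose R-component is accepting are (2, p2); in each of them the S-component is accepting too, so the product for L(R) \ L(S) (R-component accepting, S-component rejecting) has no reachable accepting pair and the difference is empty.
Hence every string in L(R) is also in L(S).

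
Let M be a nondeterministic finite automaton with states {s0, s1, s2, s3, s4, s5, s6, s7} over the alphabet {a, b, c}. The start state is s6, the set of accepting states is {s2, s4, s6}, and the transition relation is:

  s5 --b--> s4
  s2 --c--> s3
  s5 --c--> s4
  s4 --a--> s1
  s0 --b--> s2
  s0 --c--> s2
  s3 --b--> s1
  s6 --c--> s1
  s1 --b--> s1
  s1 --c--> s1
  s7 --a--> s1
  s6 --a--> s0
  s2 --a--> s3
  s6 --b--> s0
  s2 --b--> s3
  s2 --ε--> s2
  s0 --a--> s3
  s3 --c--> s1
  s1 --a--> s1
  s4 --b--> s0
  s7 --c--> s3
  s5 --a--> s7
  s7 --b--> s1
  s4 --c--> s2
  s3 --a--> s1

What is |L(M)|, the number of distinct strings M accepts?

5

The useful subgraph on states {s0, s2, s6} is acyclic, so L(M) is finite; the longest accepting path visits 3 useful states, giving maximum string length 2.
Counting accepting paths from s6 by length: 1 of length 0, 4 of length 2. Total 5.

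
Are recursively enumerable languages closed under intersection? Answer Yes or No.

Yes

Run the recogniser for L₁; if it accepts, run the recogniser for L₂ and accept if that accepts too. If either runs forever the input is never accepted, which is all a recogniser needs.
So the recursively enumerable languages are closed under intersection.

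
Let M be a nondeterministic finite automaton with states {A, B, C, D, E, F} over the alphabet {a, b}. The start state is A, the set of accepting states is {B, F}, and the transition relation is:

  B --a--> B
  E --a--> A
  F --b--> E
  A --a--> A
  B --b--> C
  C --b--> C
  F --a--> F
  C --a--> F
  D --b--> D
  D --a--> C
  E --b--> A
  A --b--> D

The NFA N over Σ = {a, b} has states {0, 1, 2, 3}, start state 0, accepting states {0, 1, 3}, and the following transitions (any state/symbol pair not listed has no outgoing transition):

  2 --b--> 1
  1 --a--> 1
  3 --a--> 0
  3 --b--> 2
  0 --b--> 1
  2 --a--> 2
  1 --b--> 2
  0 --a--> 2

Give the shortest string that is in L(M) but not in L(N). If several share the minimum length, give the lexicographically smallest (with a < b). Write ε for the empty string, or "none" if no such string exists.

baba

The string baba is accepted by M but not by N.
No shorter string lies in the difference, and baba is the lexicographically first length-4 string in L(M) \ L(N).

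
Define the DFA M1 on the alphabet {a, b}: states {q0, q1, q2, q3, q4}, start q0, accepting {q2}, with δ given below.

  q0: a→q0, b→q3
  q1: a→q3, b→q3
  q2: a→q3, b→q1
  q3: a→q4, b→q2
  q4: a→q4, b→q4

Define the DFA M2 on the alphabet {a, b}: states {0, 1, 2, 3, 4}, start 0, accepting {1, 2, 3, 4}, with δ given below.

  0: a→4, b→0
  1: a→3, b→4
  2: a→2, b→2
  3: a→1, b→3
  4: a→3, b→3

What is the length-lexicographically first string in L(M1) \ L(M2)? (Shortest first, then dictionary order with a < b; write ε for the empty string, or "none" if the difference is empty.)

The string bb is accepted by M1 but not by M2.
No shorter string lies in the difference, and bb is the lexicographically first length-2 string in L(M1) \ L(M2).

bb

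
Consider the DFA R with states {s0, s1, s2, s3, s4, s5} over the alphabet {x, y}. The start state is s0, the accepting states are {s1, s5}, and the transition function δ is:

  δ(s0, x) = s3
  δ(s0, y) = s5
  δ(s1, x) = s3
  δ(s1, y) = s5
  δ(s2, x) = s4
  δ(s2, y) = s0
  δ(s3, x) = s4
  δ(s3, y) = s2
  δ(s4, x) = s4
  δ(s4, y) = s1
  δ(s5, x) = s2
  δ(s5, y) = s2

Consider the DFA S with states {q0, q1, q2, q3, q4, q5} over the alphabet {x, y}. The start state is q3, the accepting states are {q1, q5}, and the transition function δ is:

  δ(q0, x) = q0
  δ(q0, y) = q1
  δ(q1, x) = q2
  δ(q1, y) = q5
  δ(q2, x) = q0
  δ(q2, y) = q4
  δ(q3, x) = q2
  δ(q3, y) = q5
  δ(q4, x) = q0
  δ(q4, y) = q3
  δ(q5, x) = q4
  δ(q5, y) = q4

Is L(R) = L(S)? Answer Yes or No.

Yes

Exploring the product automaton R × S from the start pair (s0, q3), following both machines on each input symbol, reaches 6 state pairs: (s0, q3), (s3, q2), (s5, q5), (s4, q0), (s2, q4), (s1, q1).
R accepts in {s1, s5} and S accepts in {q1, q5}. In every reachable pair the two components are either both accepting — (s5, q5), (s1, q1) — or both non-accepting, so no string is accepted by exactly one of the machines: L(R) \ L(S) and L(S) \ L(R) are both empty.
Hence every string is accepted by R iff it is accepted by S, and the two languages coincide.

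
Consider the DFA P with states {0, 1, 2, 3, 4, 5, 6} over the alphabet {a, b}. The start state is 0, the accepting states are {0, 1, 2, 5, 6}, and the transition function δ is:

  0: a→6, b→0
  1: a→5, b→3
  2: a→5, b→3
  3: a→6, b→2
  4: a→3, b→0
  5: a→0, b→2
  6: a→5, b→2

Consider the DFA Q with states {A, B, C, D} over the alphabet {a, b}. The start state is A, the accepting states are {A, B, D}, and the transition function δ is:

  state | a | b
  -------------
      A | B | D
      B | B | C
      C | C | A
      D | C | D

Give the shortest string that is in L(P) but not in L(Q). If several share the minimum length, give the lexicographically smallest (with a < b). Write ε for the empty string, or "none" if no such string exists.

ab

The string ab is accepted by P but not by Q.
No shorter string lies in the difference, and ab is the lexicographically first length-2 string in L(P) \ L(Q).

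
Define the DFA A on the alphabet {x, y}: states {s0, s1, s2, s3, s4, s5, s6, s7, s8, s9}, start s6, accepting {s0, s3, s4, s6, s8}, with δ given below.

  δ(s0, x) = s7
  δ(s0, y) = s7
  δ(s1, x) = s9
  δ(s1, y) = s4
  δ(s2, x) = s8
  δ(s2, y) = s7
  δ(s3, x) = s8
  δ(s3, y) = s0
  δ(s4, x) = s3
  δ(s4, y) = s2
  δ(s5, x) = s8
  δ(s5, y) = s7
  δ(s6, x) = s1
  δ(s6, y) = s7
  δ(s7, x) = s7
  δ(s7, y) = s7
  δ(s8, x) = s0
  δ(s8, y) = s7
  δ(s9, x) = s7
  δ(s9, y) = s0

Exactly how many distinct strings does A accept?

9

The useful subgraph on states {s0, s1, s2, s3, s4, s6, s8, s9} is acyclic, so L(A) is finite; the longest accepting path visits 6 useful states, giving maximum string length 5.
Counting accepting paths from s6 by length: 1 of length 0, 1 of length 2, 2 of length 3, 3 of length 4, 2 of length 5. Total 9.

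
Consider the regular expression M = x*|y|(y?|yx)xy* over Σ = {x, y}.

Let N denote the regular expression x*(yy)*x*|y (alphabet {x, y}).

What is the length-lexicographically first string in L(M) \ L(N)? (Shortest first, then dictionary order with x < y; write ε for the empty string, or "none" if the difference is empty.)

The string xy is accepted by M but not by N.
No shorter string lies in the difference, and xy is the lexicographically first length-2 string in L(M) \ L(N).

xy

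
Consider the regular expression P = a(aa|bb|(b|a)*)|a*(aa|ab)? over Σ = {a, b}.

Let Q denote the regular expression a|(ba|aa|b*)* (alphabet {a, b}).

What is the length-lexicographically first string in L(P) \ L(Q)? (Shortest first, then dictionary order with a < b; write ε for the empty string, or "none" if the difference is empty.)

The string ab is accepted by P but not by Q.
No shorter string lies in the difference, and ab is the lexicographically first length-2 string in L(P) \ L(Q).

ab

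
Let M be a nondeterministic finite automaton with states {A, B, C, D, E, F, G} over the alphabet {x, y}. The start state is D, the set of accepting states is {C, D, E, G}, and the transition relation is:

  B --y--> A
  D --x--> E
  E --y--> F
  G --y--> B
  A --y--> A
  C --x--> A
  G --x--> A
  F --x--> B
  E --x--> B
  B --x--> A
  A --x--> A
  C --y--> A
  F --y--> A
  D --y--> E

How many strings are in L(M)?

The useful subgraph on states {D, E} is acyclic, so L(M) is finite; the longest accepting path visits 2 useful states, giving maximum string length 1.
Counting accepting paths from D by length: 1 of length 0, 2 of length 1. Total 3.

3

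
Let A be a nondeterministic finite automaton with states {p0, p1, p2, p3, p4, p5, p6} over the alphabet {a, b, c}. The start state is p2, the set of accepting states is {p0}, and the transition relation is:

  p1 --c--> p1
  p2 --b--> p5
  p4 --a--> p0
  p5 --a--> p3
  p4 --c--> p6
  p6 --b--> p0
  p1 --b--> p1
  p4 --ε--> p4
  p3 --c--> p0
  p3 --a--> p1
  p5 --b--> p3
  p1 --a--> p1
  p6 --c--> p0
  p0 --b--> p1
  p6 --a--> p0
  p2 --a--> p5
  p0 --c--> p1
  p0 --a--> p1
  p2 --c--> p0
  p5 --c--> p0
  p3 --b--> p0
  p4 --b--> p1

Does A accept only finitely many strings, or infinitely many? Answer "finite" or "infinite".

finite

The useful states (reachable from p2 and able to reach an accepting state) are {p0, p2, p3, p5}.
Restricted to these states the transition graph has no cycle, so every accepting path has bounded length and L is finite.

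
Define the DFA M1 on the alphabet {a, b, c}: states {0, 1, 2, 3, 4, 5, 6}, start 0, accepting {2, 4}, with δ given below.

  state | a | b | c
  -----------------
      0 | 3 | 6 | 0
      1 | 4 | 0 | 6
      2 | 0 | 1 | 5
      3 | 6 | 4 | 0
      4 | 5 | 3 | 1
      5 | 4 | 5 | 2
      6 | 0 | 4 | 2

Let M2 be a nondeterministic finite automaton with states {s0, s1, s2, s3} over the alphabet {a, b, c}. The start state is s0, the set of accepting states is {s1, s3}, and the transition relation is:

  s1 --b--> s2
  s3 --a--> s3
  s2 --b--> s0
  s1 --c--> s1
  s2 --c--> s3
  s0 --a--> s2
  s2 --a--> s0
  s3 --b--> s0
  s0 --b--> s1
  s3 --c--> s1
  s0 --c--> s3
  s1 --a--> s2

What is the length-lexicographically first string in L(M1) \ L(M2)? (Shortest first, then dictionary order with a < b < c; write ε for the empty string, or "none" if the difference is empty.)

ab

The string ab is accepted by M1 but not by M2.
No shorter string lies in the difference, and ab is the lexicographically first length-2 string in L(M1) \ L(M2).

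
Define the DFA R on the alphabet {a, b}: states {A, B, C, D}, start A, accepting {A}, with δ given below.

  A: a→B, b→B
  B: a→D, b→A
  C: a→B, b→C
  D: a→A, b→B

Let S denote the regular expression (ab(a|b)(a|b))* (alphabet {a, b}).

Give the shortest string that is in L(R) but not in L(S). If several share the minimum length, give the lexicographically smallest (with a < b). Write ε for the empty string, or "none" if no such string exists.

ab

The string ab is accepted by R but not by S.
No shorter string lies in the difference, and ab is the lexicographically first length-2 string in L(R) \ L(S).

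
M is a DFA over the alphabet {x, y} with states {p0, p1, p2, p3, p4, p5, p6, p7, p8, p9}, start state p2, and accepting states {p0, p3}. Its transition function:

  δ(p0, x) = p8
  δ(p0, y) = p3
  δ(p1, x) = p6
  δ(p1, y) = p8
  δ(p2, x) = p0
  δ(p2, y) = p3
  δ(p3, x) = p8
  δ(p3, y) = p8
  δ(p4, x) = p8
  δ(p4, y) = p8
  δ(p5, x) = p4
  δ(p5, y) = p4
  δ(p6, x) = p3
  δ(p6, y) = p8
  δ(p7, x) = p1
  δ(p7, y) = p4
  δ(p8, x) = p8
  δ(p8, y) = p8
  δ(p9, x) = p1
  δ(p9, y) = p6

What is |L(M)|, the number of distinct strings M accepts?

The useful subgraph on states {p0, p2, p3} is acyclic, so L(M) is finite; the longest accepting path visits 3 useful states, giving maximum string length 2.
Counting accepting paths from p2 by length: 2 of length 1, 1 of length 2. Total 3.

3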